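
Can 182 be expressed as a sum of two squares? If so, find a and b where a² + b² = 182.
Not possible

Factorization: 182 = 2 × 7 × 13
By Fermat: n is sum of two squares iff every prime p ≡ 3 (mod 4) appears to even power.
Prime(s) ≡ 3 (mod 4) with odd exponent: [(7, 1)]
Therefore 182 cannot be expressed as a² + b².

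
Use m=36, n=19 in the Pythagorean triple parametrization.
(935, 1368, 1657)

Euclid's formula: a = m² - n², b = 2mn, c = m² + n²
m = 36, n = 19
a = 36² - 19² = 1296 - 361 = 935
b = 2 × 36 × 19 = 1368
c = 36² + 19² = 1296 + 361 = 1657
Verification: 935² + 1368² = 874225 + 1871424 = 2745649 = 1657² ✓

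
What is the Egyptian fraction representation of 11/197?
1/18 + 1/3546

Greedy algorithm:
11/197: ceiling(197/11) = 18, use 1/18
1/3546: ceiling(3546/1) = 3546, use 1/3546
Result: 11/197 = 1/18 + 1/3546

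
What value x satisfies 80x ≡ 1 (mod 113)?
89

gcd(80, 113) = 1, so the inverse exists.
Extended Euclidean algorithm on (113, 80):
113 = 1 × 80 + 33  ⟹  33 = (1)·113 + (-1)·80
80 = 2 × 33 + 14  ⟹  14 = (-2)·113 + (3)·80
33 = 2 × 14 + 5  ⟹  5 = (5)·113 + (-7)·80
14 = 2 × 5 + 4  ⟹  4 = (-12)·113 + (17)·80
5 = 1 × 4 + 1  ⟹  1 = (17)·113 + (-24)·80
So (-24)·80 ≡ 1 (mod 113), i.e. 80^(-1) ≡ -24 ≡ 89 (mod 113).
Check: 80 × 89 = 7120 ≡ 1 (mod 113)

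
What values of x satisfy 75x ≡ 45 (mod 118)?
x ≡ 95 (mod 118)

gcd(75, 118) = 1, which divides 45, so solutions exist.
Find 75^(-1) mod 118 by the extended Euclidean algorithm:
118 = 1 × 75 + 43  ⟹  43 = (1)·118 + (-1)·75
75 = 1 × 43 + 32  ⟹  32 = (-1)·118 + (2)·75
43 = 1 × 32 + 11  ⟹  11 = (2)·118 + (-3)·75
32 = 2 × 11 + 10  ⟹  10 = (-5)·118 + (8)·75
11 = 1 × 10 + 1  ⟹  1 = (7)·118 + (-11)·75
So (-11)·75 ≡ 1 (mod 118), i.e. 75^(-1) ≡ -11 ≡ 107 (mod 118).
x ≡ 107 × 45 = 4815 ≡ 95 (mod 118).
Check: 75 × 95 = 7125 ≡ 45 (mod 118).
Unique solution: x ≡ 95 (mod 118)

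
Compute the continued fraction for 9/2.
[4; 2]

Euclidean algorithm steps:
9 = 4 × 2 + 1
2 = 2 × 1 + 0
Continued fraction: [4; 2]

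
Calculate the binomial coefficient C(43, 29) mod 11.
8

Using Lucas' theorem:
Write n=43 and k=29 in base 11:
n in base 11: [3, 10]
k in base 11: [2, 7]
C(43,29) mod 11 = ∏ C(n_i, k_i) mod 11
Digit binomials (mod 11): C(3,2) = 3; C(10,7) = 120 ≡ 10
Product: 3 × 10 = 30 ≡ 8 (mod 11)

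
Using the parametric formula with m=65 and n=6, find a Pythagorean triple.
(4189, 780, 4261)

Euclid's formula: a = m² - n², b = 2mn, c = m² + n²
m = 65, n = 6
a = 65² - 6² = 4225 - 36 = 4189
b = 2 × 65 × 6 = 780
c = 65² + 6² = 4225 + 36 = 4261
Verification: 4189² + 780² = 17547721 + 608400 = 18156121 = 4261² ✓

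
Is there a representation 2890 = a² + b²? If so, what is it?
9² + 53² (a=9, b=53)

Factorization: 2890 = 2 × 5 × 17^2
By Fermat: n is sum of two squares iff every prime p ≡ 3 (mod 4) appears to even power.
All primes ≡ 3 (mod 4) appear to even power.
Search a = 0, 1, 2, … for 2890 - a² a perfect square: first hit at a = 9: 2890 - 81 = 2809 = 53².
2890 = 9² + 53² = 81 + 2809 ✓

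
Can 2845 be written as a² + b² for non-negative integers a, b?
6² + 53² (a=6, b=53)

Factorization: 2845 = 5 × 569
By Fermat: n is sum of two squares iff every prime p ≡ 3 (mod 4) appears to even power.
All primes ≡ 3 (mod 4) appear to even power.
Search a = 0, 1, 2, … for 2845 - a² a perfect square: first hit at a = 6: 2845 - 36 = 2809 = 53².
2845 = 6² + 53² = 36 + 2809 ✓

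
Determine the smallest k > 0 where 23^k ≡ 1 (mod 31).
10

31 is prime, so ord(23) divides φ(31) = 30.
Divisors of 30: 1, 2, 3, 5, 6, 10, 15, 30.
Repeated squaring: 23^1 ≡ 23, 23^2 ≡ 2, 23^4 ≡ 4, 23^8 ≡ 16, 23^16 ≡ 8 (mod 31).
Test 23^d mod 31 for each divisor d in increasing order:
23^1 ≡ 23
23^2 ≡ 2
23^3 = 23^2·23^1 ≡ 15
23^5 = 23^4·23^1 ≡ 30
23^6 = 23^4·23^2 ≡ 8
23^10 = 23^8·23^2 ≡ 1  ← first divisor giving 1
The order is 10.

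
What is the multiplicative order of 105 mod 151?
15

151 is prime, so ord(105) divides φ(151) = 150.
Divisors of 150: 1, 2, 3, 5, 6, 10, 15, 25, 30, 50, 75, 150.
Repeated squaring: 105^1 ≡ 105, 105^2 ≡ 2, 105^4 ≡ 4, 105^8 ≡ 16, 105^16 ≡ 105, 105^32 ≡ 2, 105^64 ≡ 4, 105^128 ≡ 16 (mod 151).
Test 105^d mod 151 for each divisor d in increasing order:
105^1 ≡ 105
105^2 ≡ 2
105^3 = 105^2·105^1 ≡ 59
105^5 = 105^4·105^1 ≡ 118
105^6 = 105^4·105^2 ≡ 8
105^10 = 105^8·105^2 ≡ 32
105^15 = 105^8·105^4·105^2·105^1 ≡ 1  ← first divisor giving 1
The order is 15.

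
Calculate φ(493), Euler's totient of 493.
448

493 = 17 × 29
φ(n) = n × ∏(1 - 1/p) for each prime p dividing n
φ(493) = 493 × (1 - 1/17) × (1 - 1/29) = 448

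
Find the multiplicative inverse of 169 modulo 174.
139

gcd(169, 174) = 1, so the inverse exists.
Extended Euclidean algorithm on (174, 169):
174 = 1 × 169 + 5  ⟹  5 = (1)·174 + (-1)·169
169 = 33 × 5 + 4  ⟹  4 = (-33)·174 + (34)·169
5 = 1 × 4 + 1  ⟹  1 = (34)·174 + (-35)·169
So (-35)·169 ≡ 1 (mod 174), i.e. 169^(-1) ≡ -35 ≡ 139 (mod 174).
Check: 169 × 139 = 23491 ≡ 1 (mod 174)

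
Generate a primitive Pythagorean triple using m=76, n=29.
(4935, 4408, 6617)

Euclid's formula: a = m² - n², b = 2mn, c = m² + n²
m = 76, n = 29
a = 76² - 29² = 5776 - 841 = 4935
b = 2 × 76 × 29 = 4408
c = 76² + 29² = 5776 + 841 = 6617
Verification: 4935² + 4408² = 24354225 + 19430464 = 43784689 = 6617² ✓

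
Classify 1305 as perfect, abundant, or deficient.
deficient

Proper divisors of 1305: sum = 1 + 3 + 5 + 9 + 15 + 29 + 45 + 87 + 145 + 261 + 435 = 1035
Since 1035 < 1305, 1305 is deficient.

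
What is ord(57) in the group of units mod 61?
15

61 is prime, so ord(57) divides φ(61) = 60.
Divisors of 60: 1, 2, 3, 4, 5, 6, 10, 12, 15, 20, 30, 60.
Repeated squaring: 57^1 ≡ 57, 57^2 ≡ 16, 57^4 ≡ 12, 57^8 ≡ 22, 57^16 ≡ 57, 57^32 ≡ 16 (mod 61).
Test 57^d mod 61 for each divisor d in increasing order:
57^1 ≡ 57
57^2 ≡ 16
57^3 = 57^2·57^1 ≡ 58
57^4 ≡ 12
57^5 = 57^4·57^1 ≡ 13
57^6 = 57^4·57^2 ≡ 9
57^10 = 57^8·57^2 ≡ 47
57^12 = 57^8·57^4 ≡ 20
57^15 = 57^8·57^4·57^2·57^1 ≡ 1  ← first divisor giving 1
The order is 15.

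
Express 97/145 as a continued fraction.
[0; 1, 2, 48]

Euclidean algorithm steps:
97 = 0 × 145 + 97
145 = 1 × 97 + 48
97 = 2 × 48 + 1
48 = 48 × 1 + 0
Continued fraction: [0; 1, 2, 48]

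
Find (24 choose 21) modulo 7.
1

Using Lucas' theorem:
Write n=24 and k=21 in base 7:
n in base 7: [3, 3]
k in base 7: [3, 0]
C(24,21) mod 7 = ∏ C(n_i, k_i) mod 7
Digit binomials (mod 7): C(3,3) = 1; C(3,0) = 1
Product: 1 × 1 = 1 ≡ 1 (mod 7)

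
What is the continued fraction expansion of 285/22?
[12; 1, 21]

Euclidean algorithm steps:
285 = 12 × 22 + 21
22 = 1 × 21 + 1
21 = 21 × 1 + 0
Continued fraction: [12; 1, 21]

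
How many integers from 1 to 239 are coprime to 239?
238

239 = 239
φ(n) = n × ∏(1 - 1/p) for each prime p dividing n
φ(239) = 239 × (1 - 1/239) = 238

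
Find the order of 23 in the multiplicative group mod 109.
36

109 is prime, so ord(23) divides φ(109) = 108.
Divisors of 108: 1, 2, 3, 4, 6, 9, 12, 18, 27, 36, 54, 108.
Repeated squaring: 23^1 ≡ 23, 23^2 ≡ 93, 23^4 ≡ 38, 23^8 ≡ 27, 23^16 ≡ 75, 23^32 ≡ 66, 23^64 ≡ 105 (mod 109).
Test 23^d mod 109 for each divisor d in increasing order:
23^1 ≡ 23
23^2 ≡ 93
23^3 = 23^2·23^1 ≡ 68
23^4 ≡ 38
23^6 = 23^4·23^2 ≡ 46
23^9 = 23^8·23^1 ≡ 76
23^12 = 23^8·23^4 ≡ 45
23^18 = 23^16·23^2 ≡ 108
23^27 = 23^16·23^8·23^2·23^1 ≡ 33
23^36 = 23^32·23^4 ≡ 1  ← first divisor giving 1
The order is 36.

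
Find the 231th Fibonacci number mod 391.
287

Matrix identity: Q^n = [[F_(n+1), F_n], [F_n, F_(n-1)]] with Q = [[1,1],[1,0]].
n = 231 = 11100111₂. Square-and-multiply, entries mod 391:
Q^1 = [[1,1],[1,0]]
Q^3 = (Q^1)²·Q = [[3,2],[2,1]]
Q^7 = (Q^3)²·Q = [[21,13],[13,8]]
Q^14 = (Q^7)² = [[219,377],[377,233]]
Q^28 = (Q^14)² = [[64,319],[319,136]]
Q^57 = (Q^28)²·Q = [[354,287],[287,67]]
Q^115 = (Q^57)²·Q = [[72,64],[64,8]]
Q^231 = (Q^115)²·Q = [[324,287],[287,37]]
F_231 mod 391 = Q^231[0][1] = 287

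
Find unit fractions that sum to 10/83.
1/9 + 1/107 + 1/39965 + 1/3194362485

Greedy algorithm:
10/83: ceiling(83/10) = 9, use 1/9
7/747: ceiling(747/7) = 107, use 1/107
2/79929: ceiling(79929/2) = 39965, use 1/39965
1/3194362485: ceiling(3194362485/1) = 3194362485, use 1/3194362485
Result: 10/83 = 1/9 + 1/107 + 1/39965 + 1/3194362485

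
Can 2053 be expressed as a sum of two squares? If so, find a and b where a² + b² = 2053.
17² + 42² (a=17, b=42)

Factorization: 2053 = 2053
By Fermat: n is sum of two squares iff every prime p ≡ 3 (mod 4) appears to even power.
All primes ≡ 3 (mod 4) appear to even power.
Search a = 0, 1, 2, … for 2053 - a² a perfect square: first hit at a = 17: 2053 - 289 = 1764 = 42².
2053 = 17² + 42² = 289 + 1764 ✓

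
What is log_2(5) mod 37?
23

Baby-step giant-step with step n = ⌈√37⌉ = 7.
Baby steps 2^j mod 37 (j:value) for j=0..6: 0:1, 1:2, 2:4, 3:8, 4:16, 5:32, 6:27.
Giant-step multiplier: 2^(-7) ≡ 2^(36-7) = 2^29 ≡ 24 (mod 37).
Giant steps γ_i = 5·24^i mod 37: γ_0=5, γ_1=9, γ_2=31, γ_3=4 (in table at j=2).
x = i·n + j = 3·7 + 2 = 23.
Check: 2^23 ≡ 5 (mod 37).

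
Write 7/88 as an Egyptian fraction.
1/13 + 1/382 + 1/218504

Greedy algorithm:
7/88: ceiling(88/7) = 13, use 1/13
3/1144: ceiling(1144/3) = 382, use 1/382
1/218504: ceiling(218504/1) = 218504, use 1/218504
Result: 7/88 = 1/13 + 1/382 + 1/218504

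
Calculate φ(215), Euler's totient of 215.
168

215 = 5 × 43
φ(n) = n × ∏(1 - 1/p) for each prime p dividing n
φ(215) = 215 × (1 - 1/5) × (1 - 1/43) = 168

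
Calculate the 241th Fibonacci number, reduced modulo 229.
4

Matrix identity: Q^n = [[F_(n+1), F_n], [F_n, F_(n-1)]] with Q = [[1,1],[1,0]].
n = 241 = 11110001₂. Square-and-multiply, entries mod 229:
Q^1 = [[1,1],[1,0]]
Q^3 = (Q^1)²·Q = [[3,2],[2,1]]
Q^7 = (Q^3)²·Q = [[21,13],[13,8]]
Q^15 = (Q^7)²·Q = [[71,152],[152,148]]
Q^30 = (Q^15)² = [[207,83],[83,124]]
Q^60 = (Q^30)² = [[45,222],[222,52]]
Q^120 = (Q^60)² = [[13,8],[8,5]]
Q^241 = (Q^120)²·Q = [[148,4],[4,144]]
F_241 mod 229 = Q^241[0][1] = 4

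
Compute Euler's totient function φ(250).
100

250 = 2 × 5^3
φ(n) = n × ∏(1 - 1/p) for each prime p dividing n
φ(250) = 250 × (1 - 1/2) × (1 - 1/5) = 100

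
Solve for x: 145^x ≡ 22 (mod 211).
143

Baby-step giant-step with step n = ⌈√211⌉ = 15.
Baby steps 145^j mod 211 (j:value) for j=0..14: 0:1, 1:145, 2:136, 3:97, 4:139, 5:110, 6:125, 7:190, 8:120, 9:98, 10:73, 11:35, 12:11, 13:118, 14:19.
Giant-step multiplier: 145^(-15) ≡ 145^(210-15) = 145^195 ≡ 88 (mod 211).
Giant steps γ_i = 22·88^i mod 211: γ_0=22, γ_1=37, γ_2=91, γ_3=201, γ_4=175, γ_5=208, γ_6=158, γ_7=189, γ_8=174, γ_9=120 (in table at j=8).
x = i·n + j = 9·15 + 8 = 143.
Check: 145^143 ≡ 22 (mod 211).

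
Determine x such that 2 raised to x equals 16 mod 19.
4

Baby-step giant-step with step n = ⌈√19⌉ = 5.
Baby steps 2^j mod 19 (j:value) for j=0..4: 0:1, 1:2, 2:4, 3:8, 4:16.
h = 16 is already in the table at j=4, so x = 4.
Check: 2^4 ≡ 16 (mod 19).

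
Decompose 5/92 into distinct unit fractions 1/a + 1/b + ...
1/19 + 1/583 + 1/1019084

Greedy algorithm:
5/92: ceiling(92/5) = 19, use 1/19
3/1748: ceiling(1748/3) = 583, use 1/583
1/1019084: ceiling(1019084/1) = 1019084, use 1/1019084
Result: 5/92 = 1/19 + 1/583 + 1/1019084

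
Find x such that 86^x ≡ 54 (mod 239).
30

Baby-step giant-step with step n = ⌈√239⌉ = 16.
Baby steps 86^j mod 239 (j:value) for j=0..15: 0:1, 1:86, 2:226, 3:77, 4:169, 5:194, 6:193, 7:107, 8:120, 9:43, 10:113, 11:158, 12:204, 13:97, 14:216, 15:173.
Giant-step multiplier: 86^(-16) ≡ 86^(238-16) = 86^222 ≡ 4 (mod 239).
Giant steps γ_i = 54·4^i mod 239: γ_0=54, γ_1=216 (in table at j=14).
x = i·n + j = 1·16 + 14 = 30.
Check: 86^30 ≡ 54 (mod 239).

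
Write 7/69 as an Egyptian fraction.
1/10 + 1/690

Greedy algorithm:
7/69: ceiling(69/7) = 10, use 1/10
1/690: ceiling(690/1) = 690, use 1/690
Result: 7/69 = 1/10 + 1/690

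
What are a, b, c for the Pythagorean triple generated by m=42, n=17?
(1475, 1428, 2053)

Euclid's formula: a = m² - n², b = 2mn, c = m² + n²
m = 42, n = 17
a = 42² - 17² = 1764 - 289 = 1475
b = 2 × 42 × 17 = 1428
c = 42² + 17² = 1764 + 289 = 2053
Verification: 1475² + 1428² = 2175625 + 2039184 = 4214809 = 2053² ✓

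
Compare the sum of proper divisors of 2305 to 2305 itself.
deficient

Proper divisors of 2305: sum = 1 + 5 + 461 = 467
Since 467 < 2305, 2305 is deficient.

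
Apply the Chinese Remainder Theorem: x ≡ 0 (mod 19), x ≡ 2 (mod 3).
38

Using Chinese Remainder Theorem:
M = 19 × 3 = 57
M1 = 3, M2 = 19
y1 = 3^(-1) mod 19 = 13
y2 = 19^(-1) mod 3 = 1
x = (0×3×13 + 2×19×1) mod 57 = 38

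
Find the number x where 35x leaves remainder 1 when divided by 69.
2

gcd(35, 69) = 1, so the inverse exists.
Extended Euclidean algorithm on (69, 35):
69 = 1 × 35 + 34  ⟹  34 = (1)·69 + (-1)·35
35 = 1 × 34 + 1  ⟹  1 = (-1)·69 + (2)·35
So (2)·35 ≡ 1 (mod 69), i.e. 35^(-1) ≡ 2 (mod 69).
Check: 35 × 2 = 70 ≡ 1 (mod 69)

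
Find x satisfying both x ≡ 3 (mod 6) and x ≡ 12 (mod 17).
63

Using Chinese Remainder Theorem:
M = 6 × 17 = 102
M1 = 17, M2 = 6
y1 = 17^(-1) mod 6 = 5
y2 = 6^(-1) mod 17 = 3
x = (3×17×5 + 12×6×3) mod 102 = 63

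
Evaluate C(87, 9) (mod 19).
17

Using Lucas' theorem:
Write n=87 and k=9 in base 19:
n in base 19: [4, 11]
k in base 19: [0, 9]
C(87,9) mod 19 = ∏ C(n_i, k_i) mod 19
Digit binomials (mod 19): C(4,0) = 1; C(11,9) = 55 ≡ 17
Product: 1 × 17 = 17 ≡ 17 (mod 19)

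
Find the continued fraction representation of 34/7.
[4; 1, 6]

Euclidean algorithm steps:
34 = 4 × 7 + 6
7 = 1 × 6 + 1
6 = 6 × 1 + 0
Continued fraction: [4; 1, 6]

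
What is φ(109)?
108

109 = 109
φ(n) = n × ∏(1 - 1/p) for each prime p dividing n
φ(109) = 109 × (1 - 1/109) = 108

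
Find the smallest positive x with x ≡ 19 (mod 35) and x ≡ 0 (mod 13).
299

Using Chinese Remainder Theorem:
M = 35 × 13 = 455
M1 = 13, M2 = 35
y1 = 13^(-1) mod 35 = 27
y2 = 35^(-1) mod 13 = 3
x = (19×13×27 + 0×35×3) mod 455 = 299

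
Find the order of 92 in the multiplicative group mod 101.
25

101 is prime, so ord(92) divides φ(101) = 100.
Divisors of 100: 1, 2, 4, 5, 10, 20, 25, 50, 100.
Repeated squaring: 92^1 ≡ 92, 92^2 ≡ 81, 92^4 ≡ 97, 92^8 ≡ 16, 92^16 ≡ 54, 92^32 ≡ 88, 92^64 ≡ 68 (mod 101).
Test 92^d mod 101 for each divisor d in increasing order:
92^1 ≡ 92
92^2 ≡ 81
92^4 ≡ 97
92^5 = 92^4·92^1 ≡ 36
92^10 = 92^8·92^2 ≡ 84
92^20 = 92^16·92^4 ≡ 87
92^25 = 92^16·92^8·92^1 ≡ 1  ← first divisor giving 1
The order is 25.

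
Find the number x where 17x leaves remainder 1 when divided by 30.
23

gcd(17, 30) = 1, so the inverse exists.
Extended Euclidean algorithm on (30, 17):
30 = 1 × 17 + 13  ⟹  13 = (1)·30 + (-1)·17
17 = 1 × 13 + 4  ⟹  4 = (-1)·30 + (2)·17
13 = 3 × 4 + 1  ⟹  1 = (4)·30 + (-7)·17
So (-7)·17 ≡ 1 (mod 30), i.e. 17^(-1) ≡ -7 ≡ 23 (mod 30).
Check: 17 × 23 = 391 ≡ 1 (mod 30)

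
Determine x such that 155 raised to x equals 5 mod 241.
42

Baby-step giant-step with step n = ⌈√241⌉ = 16.
Baby steps 155^j mod 241 (j:value) for j=0..15: 0:1, 1:155, 2:166, 3:184, 4:82, 5:178, 6:116, 7:146, 8:217, 9:136, 10:113, 11:163, 12:201, 13:66, 14:108, 15:111.
Giant-step multiplier: 155^(-16) ≡ 155^(240-16) = 155^224 ≡ 100 (mod 241).
Giant steps γ_i = 5·100^i mod 241: γ_0=5, γ_1=18, γ_2=113 (in table at j=10).
x = i·n + j = 2·16 + 10 = 42.
Check: 155^42 ≡ 5 (mod 241).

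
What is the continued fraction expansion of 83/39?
[2; 7, 1, 4]

Euclidean algorithm steps:
83 = 2 × 39 + 5
39 = 7 × 5 + 4
5 = 1 × 4 + 1
4 = 4 × 1 + 0
Continued fraction: [2; 7, 1, 4]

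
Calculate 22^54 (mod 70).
64

Repeated squaring. Binary of 54 = 110110.
22^1 ≡ 22 (mod 70); 22^2 ≡ 64 (mod 70); 22^4 ≡ 36 (mod 70); 22^8 ≡ 36 (mod 70); 22^16 ≡ 36 (mod 70); 22^32 ≡ 36 (mod 70)
22^54 = 22^2 × 22^4 × 22^16 × 22^32 ≡ 64 (mod 70)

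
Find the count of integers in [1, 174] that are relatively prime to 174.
56

174 = 2 × 3 × 29
φ(n) = n × ∏(1 - 1/p) for each prime p dividing n
φ(174) = 174 × (1 - 1/2) × (1 - 1/3) × (1 - 1/29) = 56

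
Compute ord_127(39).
126

127 is prime, so ord(39) divides φ(127) = 126.
Divisors of 126: 1, 2, 3, 6, 7, 9, 14, 18, 21, 42, 63, 126.
Repeated squaring: 39^1 ≡ 39, 39^2 ≡ 124, 39^4 ≡ 9, 39^8 ≡ 81, 39^16 ≡ 84, 39^32 ≡ 71, 39^64 ≡ 88 (mod 127).
Test 39^d mod 127 for each divisor d in increasing order:
39^1 ≡ 39
39^2 ≡ 124
39^3 = 39^2·39^1 ≡ 10
39^6 = 39^4·39^2 ≡ 100
39^7 = 39^4·39^2·39^1 ≡ 90
39^9 = 39^8·39^1 ≡ 111
39^14 = 39^8·39^4·39^2 ≡ 99
39^18 = 39^16·39^2 ≡ 2
39^21 = 39^16·39^4·39^1 ≡ 20
39^42 = 39^32·39^8·39^2 ≡ 19
39^63 = 39^32·39^16·39^8·39^4·39^2·39^1 ≡ 126
39^126 = 39^64·39^32·39^16·39^8·39^4·39^2 ≡ 1  ← first divisor giving 1
The order is 126.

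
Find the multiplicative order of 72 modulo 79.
39

79 is prime, so ord(72) divides φ(79) = 78.
Divisors of 78: 1, 2, 3, 6, 13, 26, 39, 78.
Repeated squaring: 72^1 ≡ 72, 72^2 ≡ 49, 72^4 ≡ 31, 72^8 ≡ 13, 72^16 ≡ 11, 72^32 ≡ 42, 72^64 ≡ 26 (mod 79).
Test 72^d mod 79 for each divisor d in increasing order:
72^1 ≡ 72
72^2 ≡ 49
72^3 = 72^2·72^1 ≡ 52
72^6 = 72^4·72^2 ≡ 18
72^13 = 72^8·72^4·72^1 ≡ 23
72^26 = 72^16·72^8·72^2 ≡ 55
72^39 = 72^32·72^4·72^2·72^1 ≡ 1  ← first divisor giving 1
The order is 39.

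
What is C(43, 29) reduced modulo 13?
12

Using Lucas' theorem:
Write n=43 and k=29 in base 13:
n in base 13: [3, 4]
k in base 13: [2, 3]
C(43,29) mod 13 = ∏ C(n_i, k_i) mod 13
Digit binomials (mod 13): C(3,2) = 3; C(4,3) = 4
Product: 3 × 4 = 12 ≡ 12 (mod 13)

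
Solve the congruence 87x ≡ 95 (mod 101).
x ≡ 87 (mod 101)

gcd(87, 101) = 1, which divides 95, so solutions exist.
Find 87^(-1) mod 101 by the extended Euclidean algorithm:
101 = 1 × 87 + 14  ⟹  14 = (1)·101 + (-1)·87
87 = 6 × 14 + 3  ⟹  3 = (-6)·101 + (7)·87
14 = 4 × 3 + 2  ⟹  2 = (25)·101 + (-29)·87
3 = 1 × 2 + 1  ⟹  1 = (-31)·101 + (36)·87
So (36)·87 ≡ 1 (mod 101), i.e. 87^(-1) ≡ 36 (mod 101).
x ≡ 36 × 95 = 3420 ≡ 87 (mod 101).
Check: 87 × 87 = 7569 ≡ 95 (mod 101).
Unique solution: x ≡ 87 (mod 101)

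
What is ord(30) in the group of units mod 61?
60

61 is prime, so ord(30) divides φ(61) = 60.
Divisors of 60: 1, 2, 3, 4, 5, 6, 10, 12, 15, 20, 30, 60.
Repeated squaring: 30^1 ≡ 30, 30^2 ≡ 46, 30^4 ≡ 42, 30^8 ≡ 56, 30^16 ≡ 25, 30^32 ≡ 15 (mod 61).
Test 30^d mod 61 for each divisor d in increasing order:
30^1 ≡ 30
30^2 ≡ 46
30^3 = 30^2·30^1 ≡ 38
30^4 ≡ 42
30^5 = 30^4·30^1 ≡ 40
30^6 = 30^4·30^2 ≡ 41
30^10 = 30^8·30^2 ≡ 14
30^12 = 30^8·30^4 ≡ 34
30^15 = 30^8·30^4·30^2·30^1 ≡ 11
30^20 = 30^16·30^4 ≡ 13
30^30 = 30^16·30^8·30^4·30^2 ≡ 60
30^60 = 30^32·30^16·30^8·30^4 ≡ 1  ← first divisor giving 1
The order is 60.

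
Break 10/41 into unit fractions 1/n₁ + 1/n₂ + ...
1/5 + 1/23 + 1/2358 + 1/11117970

Greedy algorithm:
10/41: ceiling(41/10) = 5, use 1/5
9/205: ceiling(205/9) = 23, use 1/23
2/4715: ceiling(4715/2) = 2358, use 1/2358
1/11117970: ceiling(11117970/1) = 11117970, use 1/11117970
Result: 10/41 = 1/5 + 1/23 + 1/2358 + 1/11117970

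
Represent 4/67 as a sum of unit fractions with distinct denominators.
1/17 + 1/1139

Greedy algorithm:
4/67: ceiling(67/4) = 17, use 1/17
1/1139: ceiling(1139/1) = 1139, use 1/1139
Result: 4/67 = 1/17 + 1/1139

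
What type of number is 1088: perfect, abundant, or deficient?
abundant

Proper divisors of 1088: sum = 1 + 2 + 4 + 8 + 16 + 17 + 32 + 34 + 64 + 68 + 136 + 272 + 544 = 1198
Since 1198 > 1088, 1088 is abundant.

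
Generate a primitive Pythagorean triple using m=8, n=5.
(39, 80, 89)

Euclid's formula: a = m² - n², b = 2mn, c = m² + n²
m = 8, n = 5
a = 8² - 5² = 64 - 25 = 39
b = 2 × 8 × 5 = 80
c = 8² + 5² = 64 + 25 = 89
Verification: 39² + 80² = 1521 + 6400 = 7921 = 89² ✓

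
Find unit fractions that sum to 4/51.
1/13 + 1/663

Greedy algorithm:
4/51: ceiling(51/4) = 13, use 1/13
1/663: ceiling(663/1) = 663, use 1/663
Result: 4/51 = 1/13 + 1/663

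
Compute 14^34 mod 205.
196

Repeated squaring. Binary of 34 = 100010.
14^1 ≡ 14 (mod 205); 14^2 ≡ 196 (mod 205); 14^4 ≡ 81 (mod 205); 14^8 ≡ 1 (mod 205); 14^16 ≡ 1 (mod 205); 14^32 ≡ 1 (mod 205)
14^34 = 14^2 × 14^32 ≡ 196 (mod 205)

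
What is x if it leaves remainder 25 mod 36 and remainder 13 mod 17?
421

Using Chinese Remainder Theorem:
M = 36 × 17 = 612
M1 = 17, M2 = 36
y1 = 17^(-1) mod 36 = 17
y2 = 36^(-1) mod 17 = 9
x = (25×17×17 + 13×36×9) mod 612 = 421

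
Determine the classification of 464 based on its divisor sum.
abundant

Proper divisors of 464: sum = 1 + 2 + 4 + 8 + 16 + 29 + 58 + 116 + 232 = 466
Since 466 > 464, 464 is abundant.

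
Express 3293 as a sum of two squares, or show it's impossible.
22² + 53² (a=22, b=53)

Factorization: 3293 = 37 × 89
By Fermat: n is sum of two squares iff every prime p ≡ 3 (mod 4) appears to even power.
All primes ≡ 3 (mod 4) appear to even power.
Search a = 0, 1, 2, … for 3293 - a² a perfect square: first hit at a = 22: 3293 - 484 = 2809 = 53².
3293 = 22² + 53² = 484 + 2809 ✓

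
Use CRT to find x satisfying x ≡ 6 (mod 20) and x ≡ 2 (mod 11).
46

Using Chinese Remainder Theorem:
M = 20 × 11 = 220
M1 = 11, M2 = 20
y1 = 11^(-1) mod 20 = 11
y2 = 20^(-1) mod 11 = 5
x = (6×11×11 + 2×20×5) mod 220 = 46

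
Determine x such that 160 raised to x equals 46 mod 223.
221

Baby-step giant-step with step n = ⌈√223⌉ = 15.
Baby steps 160^j mod 223 (j:value) for j=0..14: 0:1, 1:160, 2:178, 3:159, 4:18, 5:204, 6:82, 7:186, 8:101, 9:104, 10:138, 11:3, 12:34, 13:88, 14:31.
Giant-step multiplier: 160^(-15) ≡ 160^(222-15) = 160^207 ≡ 95 (mod 223).
Giant steps γ_i = 46·95^i mod 223: γ_0=46, γ_1=133, γ_2=147, γ_3=139, γ_4=48, γ_5=100, γ_6=134, γ_7=19, γ_8=21, γ_9=211, γ_10=198, γ_11=78, γ_12=51, γ_13=162, γ_14=3 (in table at j=11).
x = i·n + j = 14·15 + 11 = 221.
Check: 160^221 ≡ 46 (mod 223).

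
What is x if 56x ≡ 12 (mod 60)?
x ≡ 12 (mod 15)

gcd(56, 60) = 4, which divides 12, so solutions exist.
Divide through by 4: 14x ≡ 3 (mod 15).
Find 14^(-1) mod 15 by the extended Euclidean algorithm:
15 = 1 × 14 + 1  ⟹  1 = (1)·15 + (-1)·14
So (-1)·14 ≡ 1 (mod 15), i.e. 14^(-1) ≡ -1 ≡ 14 (mod 15).
x ≡ 14 × 3 = 42 ≡ 12 (mod 15).
Check: 56 × 12 = 672 ≡ 12 (mod 60).
x ≡ 12 (mod 15), giving 4 solutions mod 60.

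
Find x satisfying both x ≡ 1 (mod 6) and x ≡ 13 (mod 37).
13

Using Chinese Remainder Theorem:
M = 6 × 37 = 222
M1 = 37, M2 = 6
y1 = 37^(-1) mod 6 = 1
y2 = 6^(-1) mod 37 = 31
x = (1×37×1 + 13×6×31) mod 222 = 13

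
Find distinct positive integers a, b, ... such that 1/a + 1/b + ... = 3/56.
1/19 + 1/1064

Greedy algorithm:
3/56: ceiling(56/3) = 19, use 1/19
1/1064: ceiling(1064/1) = 1064, use 1/1064
Result: 3/56 = 1/19 + 1/1064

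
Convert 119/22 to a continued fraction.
[5; 2, 2, 4]

Euclidean algorithm steps:
119 = 5 × 22 + 9
22 = 2 × 9 + 4
9 = 2 × 4 + 1
4 = 4 × 1 + 0
Continued fraction: [5; 2, 2, 4]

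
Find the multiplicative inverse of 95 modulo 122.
9

gcd(95, 122) = 1, so the inverse exists.
Extended Euclidean algorithm on (122, 95):
122 = 1 × 95 + 27  ⟹  27 = (1)·122 + (-1)·95
95 = 3 × 27 + 14  ⟹  14 = (-3)·122 + (4)·95
27 = 1 × 14 + 13  ⟹  13 = (4)·122 + (-5)·95
14 = 1 × 13 + 1  ⟹  1 = (-7)·122 + (9)·95
So (9)·95 ≡ 1 (mod 122), i.e. 95^(-1) ≡ 9 (mod 122).
Check: 95 × 9 = 855 ≡ 1 (mod 122)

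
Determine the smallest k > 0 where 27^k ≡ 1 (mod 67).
22

67 is prime, so ord(27) divides φ(67) = 66.
Divisors of 66: 1, 2, 3, 6, 11, 22, 33, 66.
Repeated squaring: 27^1 ≡ 27, 27^2 ≡ 59, 27^4 ≡ 64, 27^8 ≡ 9, 27^16 ≡ 14, 27^32 ≡ 62, 27^64 ≡ 25 (mod 67).
Test 27^d mod 67 for each divisor d in increasing order:
27^1 ≡ 27
27^2 ≡ 59
27^3 = 27^2·27^1 ≡ 52
27^6 = 27^4·27^2 ≡ 24
27^11 = 27^8·27^2·27^1 ≡ 66
27^22 = 27^16·27^4·27^2 ≡ 1  ← first divisor giving 1
The order is 22.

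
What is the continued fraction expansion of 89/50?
[1; 1, 3, 1, 1, 5]

Euclidean algorithm steps:
89 = 1 × 50 + 39
50 = 1 × 39 + 11
39 = 3 × 11 + 6
11 = 1 × 6 + 5
6 = 1 × 5 + 1
5 = 5 × 1 + 0
Continued fraction: [1; 1, 3, 1, 1, 5]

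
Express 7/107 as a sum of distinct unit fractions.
1/16 + 1/343 + 1/195739 + 1/114941072624

Greedy algorithm:
7/107: ceiling(107/7) = 16, use 1/16
5/1712: ceiling(1712/5) = 343, use 1/343
3/587216: ceiling(587216/3) = 195739, use 1/195739
1/114941072624: ceiling(114941072624/1) = 114941072624, use 1/114941072624
Result: 7/107 = 1/16 + 1/343 + 1/195739 + 1/114941072624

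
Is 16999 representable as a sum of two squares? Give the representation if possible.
Not possible

Factorization: 16999 = 89 × 191
By Fermat: n is sum of two squares iff every prime p ≡ 3 (mod 4) appears to even power.
Prime(s) ≡ 3 (mod 4) with odd exponent: [(191, 1)]
Therefore 16999 cannot be expressed as a² + b².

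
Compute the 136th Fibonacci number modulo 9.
6

Matrix identity: Q^n = [[F_(n+1), F_n], [F_n, F_(n-1)]] with Q = [[1,1],[1,0]].
n = 136 = 10001000₂. Square-and-multiply, entries mod 9:
Q^1 = [[1,1],[1,0]]
Q^2 = (Q^1)² = [[2,1],[1,1]]
Q^4 = (Q^2)² = [[5,3],[3,2]]
Q^8 = (Q^4)² = [[7,3],[3,4]]
Q^17 = (Q^8)²·Q = [[1,4],[4,6]]
Q^34 = (Q^17)² = [[8,1],[1,7]]
Q^68 = (Q^34)² = [[2,6],[6,5]]
Q^136 = (Q^68)² = [[4,6],[6,7]]
F_136 mod 9 = Q^136[0][1] = 6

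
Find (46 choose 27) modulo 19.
2

Using Lucas' theorem:
Write n=46 and k=27 in base 19:
n in base 19: [2, 8]
k in base 19: [1, 8]
C(46,27) mod 19 = ∏ C(n_i, k_i) mod 19
Digit binomials (mod 19): C(2,1) = 2; C(8,8) = 1
Product: 2 × 1 = 2 ≡ 2 (mod 19)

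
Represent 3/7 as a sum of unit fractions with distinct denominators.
1/3 + 1/11 + 1/231

Greedy algorithm:
3/7: ceiling(7/3) = 3, use 1/3
2/21: ceiling(21/2) = 11, use 1/11
1/231: ceiling(231/1) = 231, use 1/231
Result: 3/7 = 1/3 + 1/11 + 1/231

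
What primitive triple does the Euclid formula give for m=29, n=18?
(517, 1044, 1165)

Euclid's formula: a = m² - n², b = 2mn, c = m² + n²
m = 29, n = 18
a = 29² - 18² = 841 - 324 = 517
b = 2 × 29 × 18 = 1044
c = 29² + 18² = 841 + 324 = 1165
Verification: 517² + 1044² = 267289 + 1089936 = 1357225 = 1165² ✓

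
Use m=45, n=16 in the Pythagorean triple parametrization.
(1769, 1440, 2281)

Euclid's formula: a = m² - n², b = 2mn, c = m² + n²
m = 45, n = 16
a = 45² - 16² = 2025 - 256 = 1769
b = 2 × 45 × 16 = 1440
c = 45² + 16² = 2025 + 256 = 2281
Verification: 1769² + 1440² = 3129361 + 2073600 = 5202961 = 2281² ✓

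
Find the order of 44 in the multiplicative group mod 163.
162

163 is prime, so ord(44) divides φ(163) = 162.
Divisors of 162: 1, 2, 3, 6, 9, 18, 27, 54, 81, 162.
Repeated squaring: 44^1 ≡ 44, 44^2 ≡ 143, 44^4 ≡ 74, 44^8 ≡ 97, 44^16 ≡ 118, 44^32 ≡ 69, 44^64 ≡ 34, 44^128 ≡ 15 (mod 163).
Test 44^d mod 163 for each divisor d in increasing order:
44^1 ≡ 44
44^2 ≡ 143
44^3 = 44^2·44^1 ≡ 98
44^6 = 44^4·44^2 ≡ 150
44^9 = 44^8·44^1 ≡ 30
44^18 = 44^16·44^2 ≡ 85
44^27 = 44^16·44^8·44^2·44^1 ≡ 105
44^54 = 44^32·44^16·44^4·44^2 ≡ 104
44^81 = 44^64·44^16·44^1 ≡ 162
44^162 = 44^128·44^32·44^2 ≡ 1  ← first divisor giving 1
The order is 162.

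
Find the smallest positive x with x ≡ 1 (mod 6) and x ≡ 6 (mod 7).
13

Using Chinese Remainder Theorem:
M = 6 × 7 = 42
M1 = 7, M2 = 6
y1 = 7^(-1) mod 6 = 1
y2 = 6^(-1) mod 7 = 6
x = (1×7×1 + 6×6×6) mod 42 = 13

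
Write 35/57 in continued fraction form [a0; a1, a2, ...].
[0; 1, 1, 1, 1, 2, 4]

Euclidean algorithm steps:
35 = 0 × 57 + 35
57 = 1 × 35 + 22
35 = 1 × 22 + 13
22 = 1 × 13 + 9
13 = 1 × 9 + 4
9 = 2 × 4 + 1
4 = 4 × 1 + 0
Continued fraction: [0; 1, 1, 1, 1, 2, 4]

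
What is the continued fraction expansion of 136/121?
[1; 8, 15]

Euclidean algorithm steps:
136 = 1 × 121 + 15
121 = 8 × 15 + 1
15 = 15 × 1 + 0
Continued fraction: [1; 8, 15]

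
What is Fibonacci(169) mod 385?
34

Matrix identity: Q^n = [[F_(n+1), F_n], [F_n, F_(n-1)]] with Q = [[1,1],[1,0]].
n = 169 = 10101001₂. Square-and-multiply, entries mod 385:
Q^1 = [[1,1],[1,0]]
Q^2 = (Q^1)² = [[2,1],[1,1]]
Q^5 = (Q^2)²·Q = [[8,5],[5,3]]
Q^10 = (Q^5)² = [[89,55],[55,34]]
Q^21 = (Q^10)²·Q = [[1,166],[166,220]]
Q^42 = (Q^21)² = [[222,111],[111,111]]
Q^84 = (Q^42)² = [[5,3],[3,2]]
Q^169 = (Q^84)²·Q = [[55,34],[34,21]]
F_169 mod 385 = Q^169[0][1] = 34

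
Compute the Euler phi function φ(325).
240

325 = 5^2 × 13
φ(n) = n × ∏(1 - 1/p) for each prime p dividing n
φ(325) = 325 × (1 - 1/5) × (1 - 1/13) = 240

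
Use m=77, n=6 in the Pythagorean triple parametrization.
(5893, 924, 5965)

Euclid's formula: a = m² - n², b = 2mn, c = m² + n²
m = 77, n = 6
a = 77² - 6² = 5929 - 36 = 5893
b = 2 × 77 × 6 = 924
c = 77² + 6² = 5929 + 36 = 5965
Verification: 5893² + 924² = 34727449 + 853776 = 35581225 = 5965² ✓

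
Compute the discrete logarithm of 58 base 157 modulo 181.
161

Baby-step giant-step with step n = ⌈√181⌉ = 14.
Baby steps 157^j mod 181 (j:value) for j=0..13: 0:1, 1:157, 2:33, 3:113, 4:3, 5:109, 6:99, 7:158, 8:9, 9:146, 10:116, 11:112, 12:27, 13:76.
Giant-step multiplier: 157^(-14) ≡ 157^(180-14) = 157^166 ≡ 168 (mod 181).
Giant steps γ_i = 58·168^i mod 181: γ_0=58, γ_1=151, γ_2=28, γ_3=179, γ_4=26, γ_5=24, γ_6=50, γ_7=74, γ_8=124, γ_9=17, γ_10=141, γ_11=158 (in table at j=7).
x = i·n + j = 11·14 + 7 = 161.
Check: 157^161 ≡ 58 (mod 181).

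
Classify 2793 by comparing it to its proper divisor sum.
deficient

Proper divisors of 2793: sum = 1 + 3 + 7 + 19 + 21 + 49 + 57 + 133 + 147 + 399 + 931 = 1767
Since 1767 < 2793, 2793 is deficient.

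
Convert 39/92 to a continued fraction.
[0; 2, 2, 1, 3, 1, 2]

Euclidean algorithm steps:
39 = 0 × 92 + 39
92 = 2 × 39 + 14
39 = 2 × 14 + 11
14 = 1 × 11 + 3
11 = 3 × 3 + 2
3 = 1 × 2 + 1
2 = 2 × 1 + 0
Continued fraction: [0; 2, 2, 1, 3, 1, 2]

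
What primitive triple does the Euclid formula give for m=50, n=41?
(819, 4100, 4181)

Euclid's formula: a = m² - n², b = 2mn, c = m² + n²
m = 50, n = 41
a = 50² - 41² = 2500 - 1681 = 819
b = 2 × 50 × 41 = 4100
c = 50² + 41² = 2500 + 1681 = 4181
Verification: 819² + 4100² = 670761 + 16810000 = 17480761 = 4181² ✓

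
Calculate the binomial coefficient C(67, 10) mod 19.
1

Using Lucas' theorem:
Write n=67 and k=10 in base 19:
n in base 19: [3, 10]
k in base 19: [0, 10]
C(67,10) mod 19 = ∏ C(n_i, k_i) mod 19
Digit binomials (mod 19): C(3,0) = 1; C(10,10) = 1
Product: 1 × 1 = 1 ≡ 1 (mod 19)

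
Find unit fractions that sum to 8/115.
1/15 + 1/345

Greedy algorithm:
8/115: ceiling(115/8) = 15, use 1/15
1/345: ceiling(345/1) = 345, use 1/345
Result: 8/115 = 1/15 + 1/345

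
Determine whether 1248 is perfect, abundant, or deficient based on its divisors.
abundant

Proper divisors of 1248: sum = 1 + 2 + 3 + 4 + 6 + 8 + 12 + 13 + ... + 208 + 312 + 416 + 624 (23 divisors) = 2280
Since 2280 > 1248, 1248 is abundant.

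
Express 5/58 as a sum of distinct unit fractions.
1/12 + 1/348

Greedy algorithm:
5/58: ceiling(58/5) = 12, use 1/12
1/348: ceiling(348/1) = 348, use 1/348
Result: 5/58 = 1/12 + 1/348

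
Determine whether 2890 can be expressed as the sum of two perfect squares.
9² + 53² (a=9, b=53)

Factorization: 2890 = 2 × 5 × 17^2
By Fermat: n is sum of two squares iff every prime p ≡ 3 (mod 4) appears to even power.
All primes ≡ 3 (mod 4) appear to even power.
Search a = 0, 1, 2, … for 2890 - a² a perfect square: first hit at a = 9: 2890 - 81 = 2809 = 53².
2890 = 9² + 53² = 81 + 2809 ✓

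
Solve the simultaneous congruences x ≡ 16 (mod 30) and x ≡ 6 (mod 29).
586

Using Chinese Remainder Theorem:
M = 30 × 29 = 870
M1 = 29, M2 = 30
y1 = 29^(-1) mod 30 = 29
y2 = 30^(-1) mod 29 = 1
x = (16×29×29 + 6×30×1) mod 870 = 586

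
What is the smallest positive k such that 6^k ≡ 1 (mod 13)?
12

13 is prime, so ord(6) divides φ(13) = 12.
Divisors of 12: 1, 2, 3, 4, 6, 12.
Repeated squaring: 6^1 ≡ 6, 6^2 ≡ 10, 6^4 ≡ 9, 6^8 ≡ 3 (mod 13).
Test 6^d mod 13 for each divisor d in increasing order:
6^1 ≡ 6
6^2 ≡ 10
6^3 = 6^2·6^1 ≡ 8
6^4 ≡ 9
6^6 = 6^4·6^2 ≡ 12
6^12 = 6^8·6^4 ≡ 1  ← first divisor giving 1
The order is 12.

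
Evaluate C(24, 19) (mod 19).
1

Using Lucas' theorem:
Write n=24 and k=19 in base 19:
n in base 19: [1, 5]
k in base 19: [1, 0]
C(24,19) mod 19 = ∏ C(n_i, k_i) mod 19
Digit binomials (mod 19): C(1,1) = 1; C(5,0) = 1
Product: 1 × 1 = 1 ≡ 1 (mod 19)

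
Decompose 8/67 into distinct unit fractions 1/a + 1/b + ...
1/9 + 1/121 + 1/36482 + 1/2661836166

Greedy algorithm:
8/67: ceiling(67/8) = 9, use 1/9
5/603: ceiling(603/5) = 121, use 1/121
2/72963: ceiling(72963/2) = 36482, use 1/36482
1/2661836166: ceiling(2661836166/1) = 2661836166, use 1/2661836166
Result: 8/67 = 1/9 + 1/121 + 1/36482 + 1/2661836166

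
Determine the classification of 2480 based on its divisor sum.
abundant

Proper divisors of 2480: sum = 1 + 2 + 4 + 5 + 8 + 10 + 16 + 20 + ... + 310 + 496 + 620 + 1240 (19 divisors) = 3472
Since 3472 > 2480, 2480 is abundant.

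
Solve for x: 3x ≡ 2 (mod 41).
x ≡ 28 (mod 41)

gcd(3, 41) = 1, which divides 2, so solutions exist.
Find 3^(-1) mod 41 by the extended Euclidean algorithm:
41 = 13 × 3 + 2  ⟹  2 = (1)·41 + (-13)·3
3 = 1 × 2 + 1  ⟹  1 = (-1)·41 + (14)·3
So (14)·3 ≡ 1 (mod 41), i.e. 3^(-1) ≡ 14 (mod 41).
x ≡ 14 × 2 = 28 ≡ 28 (mod 41).
Check: 3 × 28 = 84 ≡ 2 (mod 41).
Unique solution: x ≡ 28 (mod 41)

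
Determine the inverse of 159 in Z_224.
31

gcd(159, 224) = 1, so the inverse exists.
Extended Euclidean algorithm on (224, 159):
224 = 1 × 159 + 65  ⟹  65 = (1)·224 + (-1)·159
159 = 2 × 65 + 29  ⟹  29 = (-2)·224 + (3)·159
65 = 2 × 29 + 7  ⟹  7 = (5)·224 + (-7)·159
29 = 4 × 7 + 1  ⟹  1 = (-22)·224 + (31)·159
So (31)·159 ≡ 1 (mod 224), i.e. 159^(-1) ≡ 31 (mod 224).
Check: 159 × 31 = 4929 ≡ 1 (mod 224)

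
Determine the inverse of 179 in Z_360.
179

gcd(179, 360) = 1, so the inverse exists.
Extended Euclidean algorithm on (360, 179):
360 = 2 × 179 + 2  ⟹  2 = (1)·360 + (-2)·179
179 = 89 × 2 + 1  ⟹  1 = (-89)·360 + (179)·179
So (179)·179 ≡ 1 (mod 360), i.e. 179^(-1) ≡ 179 (mod 360).
Check: 179 × 179 = 32041 ≡ 1 (mod 360)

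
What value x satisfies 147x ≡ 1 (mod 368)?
363

gcd(147, 368) = 1, so the inverse exists.
Extended Euclidean algorithm on (368, 147):
368 = 2 × 147 + 74  ⟹  74 = (1)·368 + (-2)·147
147 = 1 × 74 + 73  ⟹  73 = (-1)·368 + (3)·147
74 = 1 × 73 + 1  ⟹  1 = (2)·368 + (-5)·147
So (-5)·147 ≡ 1 (mod 368), i.e. 147^(-1) ≡ -5 ≡ 363 (mod 368).
Check: 147 × 363 = 53361 ≡ 1 (mod 368)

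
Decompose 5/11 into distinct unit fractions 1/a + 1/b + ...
1/3 + 1/9 + 1/99

Greedy algorithm:
5/11: ceiling(11/5) = 3, use 1/3
4/33: ceiling(33/4) = 9, use 1/9
1/99: ceiling(99/1) = 99, use 1/99
Result: 5/11 = 1/3 + 1/9 + 1/99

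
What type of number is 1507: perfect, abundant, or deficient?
deficient

Proper divisors of 1507: sum = 1 + 11 + 137 = 149
Since 149 < 1507, 1507 is deficient.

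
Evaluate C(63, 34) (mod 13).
2

Using Lucas' theorem:
Write n=63 and k=34 in base 13:
n in base 13: [4, 11]
k in base 13: [2, 8]
C(63,34) mod 13 = ∏ C(n_i, k_i) mod 13
Digit binomials (mod 13): C(4,2) = 6; C(11,8) = 165 ≡ 9
Product: 6 × 9 = 54 ≡ 2 (mod 13)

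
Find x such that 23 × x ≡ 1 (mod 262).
57

gcd(23, 262) = 1, so the inverse exists.
Extended Euclidean algorithm on (262, 23):
262 = 11 × 23 + 9  ⟹  9 = (1)·262 + (-11)·23
23 = 2 × 9 + 5  ⟹  5 = (-2)·262 + (23)·23
9 = 1 × 5 + 4  ⟹  4 = (3)·262 + (-34)·23
5 = 1 × 4 + 1  ⟹  1 = (-5)·262 + (57)·23
So (57)·23 ≡ 1 (mod 262), i.e. 23^(-1) ≡ 57 (mod 262).
Check: 23 × 57 = 1311 ≡ 1 (mod 262)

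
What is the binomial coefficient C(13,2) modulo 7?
1

Using Lucas' theorem:
Write n=13 and k=2 in base 7:
n in base 7: [1, 6]
k in base 7: [0, 2]
C(13,2) mod 7 = ∏ C(n_i, k_i) mod 7
Digit binomials (mod 7): C(1,0) = 1; C(6,2) = 15 ≡ 1
Product: 1 × 1 = 1 ≡ 1 (mod 7)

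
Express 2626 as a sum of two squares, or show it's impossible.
5² + 51² (a=5, b=51)

Factorization: 2626 = 2 × 13 × 101
By Fermat: n is sum of two squares iff every prime p ≡ 3 (mod 4) appears to even power.
All primes ≡ 3 (mod 4) appear to even power.
Search a = 0, 1, 2, … for 2626 - a² a perfect square: first hit at a = 5: 2626 - 25 = 2601 = 51².
2626 = 5² + 51² = 25 + 2601 ✓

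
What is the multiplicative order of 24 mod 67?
11

67 is prime, so ord(24) divides φ(67) = 66.
Divisors of 66: 1, 2, 3, 6, 11, 22, 33, 66.
Repeated squaring: 24^1 ≡ 24, 24^2 ≡ 40, 24^4 ≡ 59, 24^8 ≡ 64, 24^16 ≡ 9, 24^32 ≡ 14, 24^64 ≡ 62 (mod 67).
Test 24^d mod 67 for each divisor d in increasing order:
24^1 ≡ 24
24^2 ≡ 40
24^3 = 24^2·24^1 ≡ 22
24^6 = 24^4·24^2 ≡ 15
24^11 = 24^8·24^2·24^1 ≡ 1  ← first divisor giving 1
The order is 11.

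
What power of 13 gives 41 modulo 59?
48

Baby-step giant-step with step n = ⌈√59⌉ = 8.
Baby steps 13^j mod 59 (j:value) for j=0..7: 0:1, 1:13, 2:51, 3:14, 4:5, 5:6, 6:19, 7:11.
Giant-step multiplier: 13^(-8) ≡ 13^(58-8) = 13^50 ≡ 26 (mod 59).
Giant steps γ_i = 41·26^i mod 59: γ_0=41, γ_1=4, γ_2=45, γ_3=49, γ_4=35, γ_5=25, γ_6=1 (in table at j=0).
x = i·n + j = 6·8 + 0 = 48.
Check: 13^48 ≡ 41 (mod 59).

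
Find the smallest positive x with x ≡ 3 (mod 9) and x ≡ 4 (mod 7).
39

Using Chinese Remainder Theorem:
M = 9 × 7 = 63
M1 = 7, M2 = 9
y1 = 7^(-1) mod 9 = 4
y2 = 9^(-1) mod 7 = 4
x = (3×7×4 + 4×9×4) mod 63 = 39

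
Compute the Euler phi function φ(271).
270

271 = 271
φ(n) = n × ∏(1 - 1/p) for each prime p dividing n
φ(271) = 271 × (1 - 1/271) = 270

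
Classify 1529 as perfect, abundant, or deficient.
deficient

Proper divisors of 1529: sum = 1 + 11 + 139 = 151
Since 151 < 1529, 1529 is deficient.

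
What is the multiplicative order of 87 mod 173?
172

173 is prime, so ord(87) divides φ(173) = 172.
Divisors of 172: 1, 2, 4, 43, 86, 172.
Repeated squaring: 87^1 ≡ 87, 87^2 ≡ 130, 87^4 ≡ 119, 87^8 ≡ 148, 87^16 ≡ 106, 87^32 ≡ 164, 87^64 ≡ 81, 87^128 ≡ 160 (mod 173).
Test 87^d mod 173 for each divisor d in increasing order:
87^1 ≡ 87
87^2 ≡ 130
87^4 ≡ 119
87^43 = 87^32·87^8·87^2·87^1 ≡ 93
87^86 = 87^64·87^16·87^4·87^2 ≡ 172
87^172 = 87^128·87^32·87^8·87^4 ≡ 1  ← first divisor giving 1
The order is 172.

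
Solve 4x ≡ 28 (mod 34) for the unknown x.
x ≡ 7 (mod 17)

gcd(4, 34) = 2, which divides 28, so solutions exist.
Divide through by 2: 2x ≡ 14 (mod 17).
Find 2^(-1) mod 17 by the extended Euclidean algorithm:
17 = 8 × 2 + 1  ⟹  1 = (1)·17 + (-8)·2
So (-8)·2 ≡ 1 (mod 17), i.e. 2^(-1) ≡ -8 ≡ 9 (mod 17).
x ≡ 9 × 14 = 126 ≡ 7 (mod 17).
Check: 4 × 7 = 28 ≡ 28 (mod 34).
x ≡ 7 (mod 17), giving 2 solutions mod 34.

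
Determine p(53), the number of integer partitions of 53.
329931

p(n) counts ways to write n as a sum of positive integers (order ignored).
Euler's pentagonal recurrence: p(k) = p(k-1) + p(k-2) - p(k-5) - p(k-7) + p(k-12) + p(k-15) - ... (offsets j(3j∓1)/2, signs ++--, p(0)=1, p(<0)=0).
DP table for k = 0..52: p(0)=1, p(1)=1, p(2)=2, p(3)=3, p(4)=5, p(5)=7, p(6)=11, p(7)=15, p(8)=22, p(9)=30, p(10)=42, p(11)=56, p(12)=77, p(13)=101, p(14)=135, p(15)=176, p(16)=231, p(17)=297, p(18)=385, p(19)=490, p(20)=627, p(21)=792, p(22)=1002, p(23)=1255, p(24)=1575, p(25)=1958, p(26)=2436, p(27)=3010, p(28)=3718, p(29)=4565, p(30)=5604, p(31)=6842, p(32)=8349, p(33)=10143, p(34)=12310, p(35)=14883, p(36)=17977, p(37)=21637, p(38)=26015, p(39)=31185, p(40)=37338, p(41)=44583, p(42)=53174, p(43)=63261, p(44)=75175, p(45)=89134, p(46)=105558, p(47)=124754, p(48)=147273, p(49)=173525, p(50)=204226, p(51)=239943, p(52)=281589.
Final step: p(53) = p(52) + p(51) - p(48) - p(46) + p(41) + p(38) - p(31) - p(27) + p(18) + p(13) - p(2)
= 281589 + 239943 - 147273 - 105558 + 44583 + 26015 - 6842 - 3010 + 385 + 101 - 2
= 329931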